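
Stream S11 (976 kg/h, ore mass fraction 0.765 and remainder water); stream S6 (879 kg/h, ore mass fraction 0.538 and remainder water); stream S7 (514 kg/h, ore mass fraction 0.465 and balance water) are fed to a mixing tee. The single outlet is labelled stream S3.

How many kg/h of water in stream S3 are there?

water out = water in = 976×0.235 + 879×0.462 + 514×0.535 = 910.45 kg/h.

910.4 kg/h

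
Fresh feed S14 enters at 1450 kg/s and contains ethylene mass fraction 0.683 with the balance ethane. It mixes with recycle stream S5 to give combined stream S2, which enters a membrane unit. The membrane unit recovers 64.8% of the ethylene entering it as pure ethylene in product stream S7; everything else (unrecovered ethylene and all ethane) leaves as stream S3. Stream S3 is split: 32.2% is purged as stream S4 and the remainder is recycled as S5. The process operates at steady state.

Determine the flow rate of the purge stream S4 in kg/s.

607.1 kg/s

ethane enters only via S14 and leaves only via the purge: 1450×0.317 = 0.322×(ethane in S3), and the membrane unit passes all ethane, so ethane in S2 = ethane in S3 = 1427.5 kg/s.
ethylene in S2: m_A = 1450×0.683 + (1−0.322)·(1−0.648)·m_A, so m_A = 990.35/0.7613 = 1300.8 kg/s.
S3 = (1−0.648)×1300.8 + 1427.5 = 1885.4 kg/s.
Purge S4 = 0.322×1885.4 = 607.09 kg/s.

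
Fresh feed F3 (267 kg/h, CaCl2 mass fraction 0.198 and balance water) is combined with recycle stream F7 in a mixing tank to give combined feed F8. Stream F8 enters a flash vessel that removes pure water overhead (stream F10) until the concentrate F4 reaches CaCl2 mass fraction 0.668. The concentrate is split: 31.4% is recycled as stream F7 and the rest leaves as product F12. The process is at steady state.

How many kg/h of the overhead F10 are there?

Overall CaCl2 balance (none leaves overhead): CaCl2 in fresh feed = CaCl2 in product, i.e. 267×0.198 = (1−0.314)·F4·0.668.
F4 = 52.866/(0.668×0.686) = 115.37 kg/h.
Recycle F7 = 0.314×115.37 = 36.225 kg/h.
Combined feed F8 = 267 + 36.225 = 303.22 kg/h.
Overhead F10 = F8 − F4 = 303.22 − 115.37 = 187.86 kg/h.

187.9 kg/h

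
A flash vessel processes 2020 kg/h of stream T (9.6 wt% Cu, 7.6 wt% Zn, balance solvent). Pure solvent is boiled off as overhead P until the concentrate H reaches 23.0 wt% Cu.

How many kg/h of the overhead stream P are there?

1177 kg/h

Cu is conserved: 2020×0.096 = 193.92 kg/h all reports to the concentrate.
Concentrate = 193.92/(target fraction) = 843.13 kg/h.
Overhead = 2020 − 843.13 = 1176.9 kg/h.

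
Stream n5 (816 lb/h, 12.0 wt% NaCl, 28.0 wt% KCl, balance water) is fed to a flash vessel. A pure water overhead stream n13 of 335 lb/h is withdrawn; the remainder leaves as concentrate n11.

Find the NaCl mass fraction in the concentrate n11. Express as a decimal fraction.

0.2036

NaCl is not removed: 816×0.120 = 97.92 lb/h of NaCl enters n11.
Concentrate = 816 − 335 = 481 lb/h.
Mass fraction = 97.92/481 = 0.2036.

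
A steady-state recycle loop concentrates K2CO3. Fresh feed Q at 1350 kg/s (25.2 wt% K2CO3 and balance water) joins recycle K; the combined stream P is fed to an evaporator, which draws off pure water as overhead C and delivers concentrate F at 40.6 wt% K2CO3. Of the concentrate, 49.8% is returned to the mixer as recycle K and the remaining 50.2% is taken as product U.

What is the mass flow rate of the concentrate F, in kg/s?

Overall K2CO3 balance (none leaves overhead): K2CO3 in fresh feed = K2CO3 in product, i.e. 1350×0.252 = (1−0.498)·F·0.406.
F = 340.2/(0.406×0.502) = 1669.2 kg/s.

1669 kg/s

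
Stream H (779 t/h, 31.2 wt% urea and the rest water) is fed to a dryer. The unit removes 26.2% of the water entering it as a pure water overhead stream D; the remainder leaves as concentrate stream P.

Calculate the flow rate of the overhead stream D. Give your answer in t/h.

water entering = 779×0.688 = 535.95 t/h; overhead removed = 0.262×535.95 = 140.42 t/h.

140.4 t/h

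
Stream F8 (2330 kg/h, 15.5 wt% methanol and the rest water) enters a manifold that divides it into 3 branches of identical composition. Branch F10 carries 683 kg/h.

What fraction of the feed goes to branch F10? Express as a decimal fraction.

0.293

Fraction to F10 = 683/2330 = 0.2931.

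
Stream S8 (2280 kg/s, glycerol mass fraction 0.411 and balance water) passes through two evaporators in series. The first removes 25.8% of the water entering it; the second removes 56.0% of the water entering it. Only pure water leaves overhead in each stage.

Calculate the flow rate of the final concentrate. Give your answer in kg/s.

water in feed = 2280×0.589 = 1342.9 kg/s.
After stage 1: water left = (1−0.258)×1342.9 = 996.45; stream total = 1933.5 kg/s.
After stage 2: water left = (1−0.560)×996.45 = 438.44; final concentrate = 1375.5 kg/s.

1376 kg/s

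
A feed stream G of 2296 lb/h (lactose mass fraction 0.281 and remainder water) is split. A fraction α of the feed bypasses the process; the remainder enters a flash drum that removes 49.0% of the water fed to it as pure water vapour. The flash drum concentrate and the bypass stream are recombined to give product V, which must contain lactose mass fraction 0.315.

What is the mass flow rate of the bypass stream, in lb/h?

All 2296×0.281 = 645.18 lb/h of lactose reaches V, so V = 645.18/0.315 = 2048.2 lb/h and vapour = 247.82 lb/h.
The evaporator receives (1−α)·2296 of feed at 0.719 water and removes 0.490 of that water:
0.490×0.719×(1−α)×2296 = 247.82
(1−α) = 247.82/808.9 = 0.3064;  α = 0.6936.
Bypass flow = 0.6936×2296 = 1592.6 lb/h.

1593 lb/h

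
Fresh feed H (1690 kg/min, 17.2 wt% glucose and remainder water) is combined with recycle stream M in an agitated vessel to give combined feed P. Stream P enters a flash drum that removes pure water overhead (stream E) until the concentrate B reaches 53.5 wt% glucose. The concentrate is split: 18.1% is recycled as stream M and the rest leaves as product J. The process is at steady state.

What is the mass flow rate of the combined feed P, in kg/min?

1810 kg/min

Overall glucose balance (none leaves overhead): glucose in fresh feed = glucose in product, i.e. 1690×0.172 = (1−0.181)·B·0.535.
B = 290.68/(0.535×0.819) = 663.4 kg/min.
Recycle M = 0.181×663.4 = 120.08 kg/min.
Combined feed P = 1690 + 120.08 = 1810.1 kg/min.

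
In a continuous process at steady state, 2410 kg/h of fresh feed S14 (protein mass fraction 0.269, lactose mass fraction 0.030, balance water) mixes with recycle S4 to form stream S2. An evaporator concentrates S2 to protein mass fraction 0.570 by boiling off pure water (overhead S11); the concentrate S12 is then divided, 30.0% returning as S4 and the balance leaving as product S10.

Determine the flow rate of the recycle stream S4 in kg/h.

487.4 kg/h

Overall protein balance (none leaves overhead): protein in fresh feed = protein in product, i.e. 2410×0.269 = (1−0.300)·S12·0.570.
S12 = 648.29/(0.570×0.700) = 1624.8 kg/h.
Recycle S4 = 0.300×1624.8 = 487.44 kg/h.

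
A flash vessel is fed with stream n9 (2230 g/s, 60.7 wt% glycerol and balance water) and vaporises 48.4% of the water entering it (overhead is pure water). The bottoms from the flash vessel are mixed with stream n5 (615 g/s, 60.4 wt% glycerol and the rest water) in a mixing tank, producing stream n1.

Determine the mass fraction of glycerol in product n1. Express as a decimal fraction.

0.713

Vapour removed = 0.484×0.393×2230 = 424.17 g/s; concentrate = 1805.8 g/s.
glycerol reaching the mixer = 1353.6 (from concentrate) + 615×0.604 = 1725.1 g/s.
Product flow = 1805.8 + 615 = 2420.8 g/s; glycerol fraction = 0.713.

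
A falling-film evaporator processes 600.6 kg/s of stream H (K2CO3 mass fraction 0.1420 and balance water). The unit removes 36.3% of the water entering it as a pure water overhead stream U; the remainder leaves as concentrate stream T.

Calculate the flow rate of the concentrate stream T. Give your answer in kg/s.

water entering = 600.6×0.858 = 515.31 kg/s; overhead removed = 0.363×515.31 = 187.06 kg/s.
Concentrate = 600.6 − 187.06 = 413.54 kg/s.

413.5 kg/s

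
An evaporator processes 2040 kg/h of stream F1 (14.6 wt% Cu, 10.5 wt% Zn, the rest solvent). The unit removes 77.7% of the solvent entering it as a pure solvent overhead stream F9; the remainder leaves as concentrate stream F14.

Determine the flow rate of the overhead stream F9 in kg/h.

solvent entering = 2040×0.749 = 1528 kg/h; overhead removed = 0.777×1528 = 1187.2 kg/h.

1187 kg/h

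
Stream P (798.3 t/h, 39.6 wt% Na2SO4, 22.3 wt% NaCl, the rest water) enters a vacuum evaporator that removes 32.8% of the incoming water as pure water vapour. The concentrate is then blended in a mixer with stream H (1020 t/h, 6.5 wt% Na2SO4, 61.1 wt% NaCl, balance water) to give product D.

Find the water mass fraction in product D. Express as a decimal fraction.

0.311

Vapour removed = 0.328×0.381×798.3 = 99.762 t/h; concentrate = 698.54 t/h.
water reaching the mixer = 204.39 (from concentrate) + 1020×0.324 = 534.87 t/h.
Product flow = 698.54 + 1020 = 1718.5 t/h; water fraction = 0.311.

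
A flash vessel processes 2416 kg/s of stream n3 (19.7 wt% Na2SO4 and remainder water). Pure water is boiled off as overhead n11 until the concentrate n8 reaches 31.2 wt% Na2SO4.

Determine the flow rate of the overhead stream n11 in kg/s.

Na2SO4 is conserved: 2416×0.197 = 475.95 kg/s all reports to the concentrate.
Concentrate = 475.95/(target fraction) = 1525.5 kg/s.
Overhead = 2416 − 1525.5 = 890.51 kg/s.

890.5 kg/s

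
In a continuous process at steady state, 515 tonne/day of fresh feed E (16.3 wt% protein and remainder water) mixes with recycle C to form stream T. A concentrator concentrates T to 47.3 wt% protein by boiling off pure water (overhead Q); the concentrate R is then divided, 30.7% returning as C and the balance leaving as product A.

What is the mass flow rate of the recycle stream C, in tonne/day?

Overall protein balance (none leaves overhead): protein in fresh feed = protein in product, i.e. 515×0.163 = (1−0.307)·R·0.473.
R = 83.945/(0.473×0.693) = 256.09 tonne/day.
Recycle C = 0.307×256.09 = 78.621 tonne/day.

78.62 tonne/day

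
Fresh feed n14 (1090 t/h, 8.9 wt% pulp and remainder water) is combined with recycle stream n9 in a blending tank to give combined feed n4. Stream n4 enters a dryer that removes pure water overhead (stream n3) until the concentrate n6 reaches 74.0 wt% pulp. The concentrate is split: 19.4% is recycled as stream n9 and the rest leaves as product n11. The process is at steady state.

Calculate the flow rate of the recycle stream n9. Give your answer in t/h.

31.55 t/h

Overall pulp balance (none leaves overhead): pulp in fresh feed = pulp in product, i.e. 1090×0.089 = (1−0.194)·n6·0.740.
n6 = 97.01/(0.740×0.806) = 162.65 t/h.
Recycle n9 = 0.194×162.65 = 31.554 t/h.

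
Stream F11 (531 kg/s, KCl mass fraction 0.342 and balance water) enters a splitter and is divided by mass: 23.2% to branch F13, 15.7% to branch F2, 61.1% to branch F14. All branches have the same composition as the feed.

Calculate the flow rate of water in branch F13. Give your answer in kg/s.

81.06 kg/s

Branch F13 total = 0.232×531 = 123.19 kg/s.
water in F13 = 0.658×123.19 = 81.06 kg/s.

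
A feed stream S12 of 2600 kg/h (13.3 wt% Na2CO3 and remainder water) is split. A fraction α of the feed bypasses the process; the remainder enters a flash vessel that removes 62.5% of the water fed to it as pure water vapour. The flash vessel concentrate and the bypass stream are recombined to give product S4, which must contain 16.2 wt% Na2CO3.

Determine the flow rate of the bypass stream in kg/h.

All 2600×0.133 = 345.8 kg/h of Na2CO3 reaches S4, so S4 = 345.8/0.162 = 2134.6 kg/h and vapour = 465.43 kg/h.
The evaporator receives (1−α)·2600 of feed at 0.867 water and removes 0.625 of that water:
0.625×0.867×(1−α)×2600 = 465.43
(1−α) = 465.43/1408.9 = 0.3304;  α = 0.6696.
Bypass flow = 0.6696×2600 = 1741.1 kg/h.

1741 kg/h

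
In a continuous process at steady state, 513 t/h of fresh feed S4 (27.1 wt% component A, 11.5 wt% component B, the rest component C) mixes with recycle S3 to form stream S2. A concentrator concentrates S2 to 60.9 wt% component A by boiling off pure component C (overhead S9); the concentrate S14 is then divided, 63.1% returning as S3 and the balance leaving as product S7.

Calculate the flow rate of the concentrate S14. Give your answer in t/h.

Overall component A balance (none leaves overhead): component A in fresh feed = component A in product, i.e. 513×0.271 = (1−0.631)·S14·0.609.
S14 = 139.02/(0.609×0.369) = 618.65 t/h.

618.6 t/h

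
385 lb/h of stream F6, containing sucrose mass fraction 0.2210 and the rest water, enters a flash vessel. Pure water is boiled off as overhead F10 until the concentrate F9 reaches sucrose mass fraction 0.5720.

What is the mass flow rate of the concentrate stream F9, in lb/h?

sucrose is conserved: 385×0.221 = 85.085 lb/h all reports to the concentrate.
Concentrate = 85.085/(target fraction) = 148.75 lb/h.

148.8 lb/h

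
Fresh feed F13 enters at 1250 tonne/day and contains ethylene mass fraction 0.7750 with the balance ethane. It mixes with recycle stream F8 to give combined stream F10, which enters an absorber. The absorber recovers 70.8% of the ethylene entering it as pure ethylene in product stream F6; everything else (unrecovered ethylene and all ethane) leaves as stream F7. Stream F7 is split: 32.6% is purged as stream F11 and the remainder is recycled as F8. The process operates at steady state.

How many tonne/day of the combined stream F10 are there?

ethane enters only via F13 and leaves only via the purge: 1250×0.225 = 0.326×(ethane in F7), and the absorber passes all ethane, so ethane in F10 = ethane in F7 = 862.73 tonne/day.
ethylene in F10: m_A = 1250×0.775 + (1−0.326)·(1−0.708)·m_A, so m_A = 968.75/0.8032 = 1206.1 tonne/day.
F10 = 1206.1 + 862.73 = 2068.9 tonne/day.

2069 tonne/day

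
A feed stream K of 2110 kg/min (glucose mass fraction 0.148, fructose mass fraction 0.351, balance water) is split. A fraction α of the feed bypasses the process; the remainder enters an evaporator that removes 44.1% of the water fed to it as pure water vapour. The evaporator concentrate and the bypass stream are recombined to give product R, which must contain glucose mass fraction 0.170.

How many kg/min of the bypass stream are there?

874.1 kg/min

All 2110×0.148 = 312.28 kg/min of glucose reaches R, so R = 312.28/0.170 = 1836.9 kg/min and vapour = 273.06 kg/min.
The evaporator receives (1−α)·2110 of feed at 0.501 water and removes 0.441 of that water:
0.441×0.501×(1−α)×2110 = 273.06
(1−α) = 273.06/466.19 = 0.5857;  α = 0.4143.
Bypass flow = 0.4143×2110 = 874.11 kg/min.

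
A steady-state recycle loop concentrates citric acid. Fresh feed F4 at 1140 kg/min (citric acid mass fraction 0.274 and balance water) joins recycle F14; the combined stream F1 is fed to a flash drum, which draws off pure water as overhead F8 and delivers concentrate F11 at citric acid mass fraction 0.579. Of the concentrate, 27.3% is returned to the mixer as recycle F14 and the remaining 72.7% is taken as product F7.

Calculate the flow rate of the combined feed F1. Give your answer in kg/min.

Overall citric acid balance (none leaves overhead): citric acid in fresh feed = citric acid in product, i.e. 1140×0.274 = (1−0.273)·F11·0.579.
F11 = 312.36/(0.579×0.727) = 742.07 kg/min.
Recycle F14 = 0.273×742.07 = 202.58 kg/min.
Combined feed F1 = 1140 + 202.58 = 1342.6 kg/min.

1343 kg/min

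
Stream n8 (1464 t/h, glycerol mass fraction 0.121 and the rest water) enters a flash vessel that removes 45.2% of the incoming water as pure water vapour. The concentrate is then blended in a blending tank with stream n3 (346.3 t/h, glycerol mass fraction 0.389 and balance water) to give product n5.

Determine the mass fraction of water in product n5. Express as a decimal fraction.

Vapour removed = 0.452×0.879×1464 = 581.66 t/h; concentrate = 882.34 t/h.
water reaching the mixer = 705.2 (from concentrate) + 346.3×0.611 = 916.79 t/h.
Product flow = 882.34 + 346.3 = 1228.6 t/h; water fraction = 0.746.

0.746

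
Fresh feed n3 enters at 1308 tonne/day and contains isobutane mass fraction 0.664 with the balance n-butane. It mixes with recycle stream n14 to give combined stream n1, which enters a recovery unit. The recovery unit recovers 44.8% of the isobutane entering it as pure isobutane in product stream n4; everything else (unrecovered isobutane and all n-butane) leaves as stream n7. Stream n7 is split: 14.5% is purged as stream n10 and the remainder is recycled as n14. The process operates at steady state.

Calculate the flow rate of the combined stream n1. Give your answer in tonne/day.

n-butane enters only via n3 and leaves only via the purge: 1308×0.336 = 0.145×(n-butane in n7), and the recovery unit passes all n-butane, so n-butane in n1 = n-butane in n7 = 3031 tonne/day.
isobutane in n1: m_A = 1308×0.664 + (1−0.145)·(1−0.448)·m_A, so m_A = 868.51/0.5280 = 1644.8 tonne/day.
n1 = 1644.8 + 3031 = 4675.7 tonne/day.

4676 tonne/day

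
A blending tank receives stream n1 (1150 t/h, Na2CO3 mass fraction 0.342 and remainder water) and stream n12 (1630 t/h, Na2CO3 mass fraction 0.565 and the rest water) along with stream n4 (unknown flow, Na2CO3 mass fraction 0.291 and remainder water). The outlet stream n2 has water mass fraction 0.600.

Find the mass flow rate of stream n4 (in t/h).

1856 t/h

Let n4 be the unknown flow. Total out = 2780 + n4.
water balance: 1465.8 + 0.709·n4 = 0.600·(2780 + n4)
(0.709 − 0.600)·n4 = 0.600×2780 − 1465.8 = 202.25
n4 = 202.25 / 0.109 = 1855.5 t/h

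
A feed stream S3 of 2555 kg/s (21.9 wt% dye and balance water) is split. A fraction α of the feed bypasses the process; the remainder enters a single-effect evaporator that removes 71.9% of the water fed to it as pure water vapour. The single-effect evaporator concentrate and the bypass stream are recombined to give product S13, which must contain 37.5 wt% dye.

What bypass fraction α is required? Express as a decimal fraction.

All 2555×0.219 = 559.54 kg/s of dye reaches S13, so S13 = 559.54/0.375 = 1492.1 kg/s and vapour = 1062.9 kg/s.
The evaporator receives (1−α)·2555 of feed at 0.781 water and removes 0.719 of that water:
0.719×0.781×(1−α)×2555 = 1062.9
(1−α) = 1062.9/1434.7 = 0.7408;  α = 0.2592.

0.259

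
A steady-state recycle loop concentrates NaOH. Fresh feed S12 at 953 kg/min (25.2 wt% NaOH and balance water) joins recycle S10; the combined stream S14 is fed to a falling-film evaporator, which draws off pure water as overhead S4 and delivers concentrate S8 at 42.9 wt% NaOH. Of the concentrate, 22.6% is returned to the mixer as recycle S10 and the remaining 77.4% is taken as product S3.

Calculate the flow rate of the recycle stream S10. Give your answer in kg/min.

Overall NaOH balance (none leaves overhead): NaOH in fresh feed = NaOH in product, i.e. 953×0.252 = (1−0.226)·S8·0.429.
S8 = 240.16/(0.429×0.774) = 723.26 kg/min.
Recycle S10 = 0.226×723.26 = 163.46 kg/min.

163.5 kg/min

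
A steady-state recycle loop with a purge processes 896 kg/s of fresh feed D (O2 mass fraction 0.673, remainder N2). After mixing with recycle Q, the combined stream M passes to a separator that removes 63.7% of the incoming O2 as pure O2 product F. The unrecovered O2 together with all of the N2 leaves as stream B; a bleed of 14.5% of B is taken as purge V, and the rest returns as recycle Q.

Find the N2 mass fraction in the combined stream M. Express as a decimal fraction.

0.698

N2 enters only via D and leaves only via the purge: 896×0.327 = 0.145×(N2 in B), and the separator passes all N2, so N2 in M = N2 in B = 2020.6 kg/s.
O2 in M: m_A = 896×0.673 + (1−0.145)·(1−0.637)·m_A, so m_A = 603.01/0.6896 = 874.39 kg/s.
M = 874.39 + 2020.6 = 2895 kg/s.
N2 fraction in M = 2020.6/2895 = 0.698.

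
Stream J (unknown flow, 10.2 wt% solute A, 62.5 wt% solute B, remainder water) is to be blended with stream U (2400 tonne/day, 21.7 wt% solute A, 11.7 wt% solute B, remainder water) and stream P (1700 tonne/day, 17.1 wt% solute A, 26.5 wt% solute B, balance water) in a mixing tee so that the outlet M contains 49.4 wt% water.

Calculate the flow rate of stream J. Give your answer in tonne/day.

Let J be the unknown flow. Total out = 4100 + J.
water balance: 2557.2 + 0.273·J = 0.494·(4100 + J)
(0.273 − 0.494)·J = 0.494×4100 − 2557.2 = -531.8
J = -531.8 / -0.221 = 2406.3 tonne/day

2406 tonne/day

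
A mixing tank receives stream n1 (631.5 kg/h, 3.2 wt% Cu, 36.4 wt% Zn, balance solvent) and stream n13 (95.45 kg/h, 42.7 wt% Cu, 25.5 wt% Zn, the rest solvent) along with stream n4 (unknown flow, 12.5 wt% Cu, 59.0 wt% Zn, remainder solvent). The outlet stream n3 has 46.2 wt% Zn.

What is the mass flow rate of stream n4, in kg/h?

637.9 kg/h

Let n4 be the unknown flow. Total out = 726.95 + n4.
Zn balance: 254.21 + 0.590·n4 = 0.462·(726.95 + n4)
(0.590 − 0.462)·n4 = 0.462×726.95 − 254.21 = 81.645
n4 = 81.645 / 0.128 = 637.85 kg/h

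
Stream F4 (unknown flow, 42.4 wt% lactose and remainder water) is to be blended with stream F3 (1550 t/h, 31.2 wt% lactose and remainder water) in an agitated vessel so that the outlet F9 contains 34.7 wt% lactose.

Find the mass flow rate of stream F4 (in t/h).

704.5 t/h

Let F4 be the unknown flow. Total out = 1550 + F4.
lactose balance: 483.6 + 0.424·F4 = 0.347·(1550 + F4)
(0.424 − 0.347)·F4 = 0.347×1550 − 483.6 = 54.25
F4 = 54.25 / 0.077 = 704.55 t/h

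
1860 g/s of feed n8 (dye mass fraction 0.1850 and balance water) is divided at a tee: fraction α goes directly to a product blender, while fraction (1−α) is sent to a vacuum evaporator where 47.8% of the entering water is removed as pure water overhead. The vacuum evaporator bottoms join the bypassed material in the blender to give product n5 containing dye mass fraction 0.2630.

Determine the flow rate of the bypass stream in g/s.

All 1860×0.185 = 344.1 g/s of dye reaches n5, so n5 = 344.1/0.263 = 1308.4 g/s and vapour = 551.63 g/s.
The evaporator receives (1−α)·1860 of feed at 0.815 water and removes 0.478 of that water:
0.478×0.815×(1−α)×1860 = 551.63
(1−α) = 551.63/724.6 = 0.7613;  α = 0.2387.
Bypass flow = 0.2387×1860 = 443.99 g/s.

444 g/s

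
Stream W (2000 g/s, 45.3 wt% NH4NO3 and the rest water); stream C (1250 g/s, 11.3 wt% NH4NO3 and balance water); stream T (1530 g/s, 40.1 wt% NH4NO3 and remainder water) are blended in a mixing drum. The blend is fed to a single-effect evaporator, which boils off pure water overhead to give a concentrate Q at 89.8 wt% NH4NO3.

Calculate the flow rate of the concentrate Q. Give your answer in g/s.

1849 g/s

NH4NO3 entering = 2000×0.453 + 1250×0.113 + 1530×0.401 = 1660.8 g/s.
All NH4NO3 reports to Q, so Q = 1660.8/0.898 = 1849.4 g/s.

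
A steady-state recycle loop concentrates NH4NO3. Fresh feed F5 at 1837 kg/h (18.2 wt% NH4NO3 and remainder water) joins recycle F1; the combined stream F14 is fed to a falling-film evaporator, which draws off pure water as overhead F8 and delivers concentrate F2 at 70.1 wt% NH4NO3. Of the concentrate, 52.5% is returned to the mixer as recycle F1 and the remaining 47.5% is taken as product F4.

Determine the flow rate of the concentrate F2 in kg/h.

Overall NH4NO3 balance (none leaves overhead): NH4NO3 in fresh feed = NH4NO3 in product, i.e. 1837×0.182 = (1−0.525)·F2·0.701.
F2 = 334.33/(0.701×0.475) = 1004.1 kg/h.

1004 kg/h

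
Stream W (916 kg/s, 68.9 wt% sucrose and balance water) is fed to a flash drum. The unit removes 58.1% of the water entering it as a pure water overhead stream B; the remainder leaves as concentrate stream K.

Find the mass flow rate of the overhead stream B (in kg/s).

165.5 kg/s

water entering = 916×0.311 = 284.88 kg/s; overhead removed = 0.581×284.88 = 165.51 kg/s.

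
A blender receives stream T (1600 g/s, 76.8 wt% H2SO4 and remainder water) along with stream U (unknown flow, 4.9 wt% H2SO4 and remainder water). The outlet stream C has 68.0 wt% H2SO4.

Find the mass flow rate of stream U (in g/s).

Let U be the unknown flow. Total out = 1600 + U.
H2SO4 balance: 1228.8 + 0.049·U = 0.680·(1600 + U)
(0.049 − 0.680)·U = 0.680×1600 − 1228.8 = -140.8
U = -140.8 / -0.631 = 223.14 g/s

223.1 g/s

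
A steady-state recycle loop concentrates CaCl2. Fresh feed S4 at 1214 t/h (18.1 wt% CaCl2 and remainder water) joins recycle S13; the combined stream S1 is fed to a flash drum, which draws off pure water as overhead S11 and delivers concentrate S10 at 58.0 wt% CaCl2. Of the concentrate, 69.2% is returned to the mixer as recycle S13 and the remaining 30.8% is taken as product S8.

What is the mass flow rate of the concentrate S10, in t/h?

Overall CaCl2 balance (none leaves overhead): CaCl2 in fresh feed = CaCl2 in product, i.e. 1214×0.181 = (1−0.692)·S10·0.580.
S10 = 219.73/(0.580×0.308) = 1230 t/h.

1230 t/h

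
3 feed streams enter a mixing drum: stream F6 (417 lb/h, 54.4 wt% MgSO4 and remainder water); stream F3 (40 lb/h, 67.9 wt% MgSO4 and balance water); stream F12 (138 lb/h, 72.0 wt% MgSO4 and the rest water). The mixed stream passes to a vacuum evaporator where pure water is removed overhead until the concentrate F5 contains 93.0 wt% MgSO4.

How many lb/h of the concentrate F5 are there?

380 lb/h

MgSO4 entering = 417×0.544 + 40×0.679 + 138×0.720 = 353.37 lb/h.
All MgSO4 reports to F5, so F5 = 353.37/0.930 = 379.97 lb/h.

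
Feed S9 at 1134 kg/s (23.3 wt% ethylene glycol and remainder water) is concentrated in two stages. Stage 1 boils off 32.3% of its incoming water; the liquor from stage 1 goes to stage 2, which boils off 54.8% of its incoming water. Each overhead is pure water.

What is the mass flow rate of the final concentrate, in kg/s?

water in feed = 1134×0.767 = 869.78 kg/s.
After stage 1: water left = (1−0.323)×869.78 = 588.84; stream total = 853.06 kg/s.
After stage 2: water left = (1−0.548)×588.84 = 266.16; final concentrate = 530.38 kg/s.

530.4 kg/s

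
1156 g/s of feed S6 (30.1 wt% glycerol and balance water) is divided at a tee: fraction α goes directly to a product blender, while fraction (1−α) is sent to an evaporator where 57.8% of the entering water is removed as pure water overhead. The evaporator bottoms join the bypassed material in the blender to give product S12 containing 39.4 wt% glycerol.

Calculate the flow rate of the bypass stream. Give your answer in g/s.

480.6 g/s

All 1156×0.301 = 347.96 g/s of glycerol reaches S12, so S12 = 347.96/0.394 = 883.14 g/s and vapour = 272.86 g/s.
The evaporator receives (1−α)·1156 of feed at 0.699 water and removes 0.578 of that water:
0.578×0.699×(1−α)×1156 = 272.86
(1−α) = 272.86/467.05 = 0.5842;  α = 0.4158.
Bypass flow = 0.4158×1156 = 480.63 g/s.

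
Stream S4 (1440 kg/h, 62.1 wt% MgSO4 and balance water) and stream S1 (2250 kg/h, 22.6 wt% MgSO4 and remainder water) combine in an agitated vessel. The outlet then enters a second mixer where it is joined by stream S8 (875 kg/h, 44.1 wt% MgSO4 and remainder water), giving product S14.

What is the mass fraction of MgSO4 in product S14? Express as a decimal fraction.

Overall, product flow = 4565 kg/h.
MgSO4 in = 1440×0.621 + 2250×0.226 + 875×0.441 = 1788.6 kg/h.
MgSO4 fraction in S14 = 0.3918.

0.3918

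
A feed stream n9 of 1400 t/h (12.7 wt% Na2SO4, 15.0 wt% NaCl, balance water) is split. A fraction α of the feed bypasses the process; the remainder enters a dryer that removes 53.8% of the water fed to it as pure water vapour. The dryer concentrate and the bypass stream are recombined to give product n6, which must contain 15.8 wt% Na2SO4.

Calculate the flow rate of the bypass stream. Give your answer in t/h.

693.8 t/h

All 1400×0.127 = 177.8 t/h of Na2SO4 reaches n6, so n6 = 177.8/0.158 = 1125.3 t/h and vapour = 274.68 t/h.
The evaporator receives (1−α)·1400 of feed at 0.723 water and removes 0.538 of that water:
0.538×0.723×(1−α)×1400 = 274.68
(1−α) = 274.68/544.56 = 0.5044;  α = 0.4956.
Bypass flow = 0.4956×1400 = 693.83 t/h.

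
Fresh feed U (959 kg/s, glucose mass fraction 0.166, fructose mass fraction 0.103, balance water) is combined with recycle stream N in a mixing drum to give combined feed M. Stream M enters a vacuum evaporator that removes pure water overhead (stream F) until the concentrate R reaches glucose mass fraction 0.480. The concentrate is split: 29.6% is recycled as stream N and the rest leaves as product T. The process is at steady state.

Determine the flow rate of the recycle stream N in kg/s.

139.4 kg/s

Overall glucose balance (none leaves overhead): glucose in fresh feed = glucose in product, i.e. 959×0.166 = (1−0.296)·R·0.480.
R = 159.19/(0.480×0.704) = 471.1 kg/s.
Recycle N = 0.296×471.1 = 139.45 kg/s.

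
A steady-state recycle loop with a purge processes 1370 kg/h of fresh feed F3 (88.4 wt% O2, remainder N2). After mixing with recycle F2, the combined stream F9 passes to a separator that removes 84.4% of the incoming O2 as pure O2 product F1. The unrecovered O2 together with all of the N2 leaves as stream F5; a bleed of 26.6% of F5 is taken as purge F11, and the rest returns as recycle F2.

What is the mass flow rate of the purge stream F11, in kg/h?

N2 enters only via F3 and leaves only via the purge: 1370×0.116 = 0.266×(N2 in F5), and the separator passes all N2, so N2 in F9 = N2 in F5 = 597.44 kg/h.
O2 in F9: m_A = 1370×0.884 + (1−0.266)·(1−0.844)·m_A, so m_A = 1211.1/0.8855 = 1367.7 kg/h.
F5 = (1−0.844)×1367.7 + 597.44 = 810.8 kg/h.
Purge F11 = 0.266×810.8 = 215.67 kg/h.

215.7 kg/h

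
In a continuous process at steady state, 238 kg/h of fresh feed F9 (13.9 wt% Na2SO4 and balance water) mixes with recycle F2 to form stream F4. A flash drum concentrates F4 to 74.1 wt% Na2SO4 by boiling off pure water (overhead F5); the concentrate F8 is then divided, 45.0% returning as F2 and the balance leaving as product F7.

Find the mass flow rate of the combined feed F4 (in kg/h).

274.5 kg/h

Overall Na2SO4 balance (none leaves overhead): Na2SO4 in fresh feed = Na2SO4 in product, i.e. 238×0.139 = (1−0.450)·F8·0.741.
F8 = 33.082/(0.741×0.550) = 81.173 kg/h.
Recycle F2 = 0.450×81.173 = 36.528 kg/h.
Combined feed F4 = 238 + 36.528 = 274.53 kg/h.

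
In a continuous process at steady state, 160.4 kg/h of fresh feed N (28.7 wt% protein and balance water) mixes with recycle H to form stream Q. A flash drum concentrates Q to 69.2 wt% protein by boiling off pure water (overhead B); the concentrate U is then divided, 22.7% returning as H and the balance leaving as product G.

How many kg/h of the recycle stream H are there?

19.54 kg/h

Overall protein balance (none leaves overhead): protein in fresh feed = protein in product, i.e. 160.4×0.287 = (1−0.227)·U·0.692.
U = 46.035/(0.692×0.773) = 86.06 kg/h.
Recycle H = 0.227×86.06 = 19.536 kg/h.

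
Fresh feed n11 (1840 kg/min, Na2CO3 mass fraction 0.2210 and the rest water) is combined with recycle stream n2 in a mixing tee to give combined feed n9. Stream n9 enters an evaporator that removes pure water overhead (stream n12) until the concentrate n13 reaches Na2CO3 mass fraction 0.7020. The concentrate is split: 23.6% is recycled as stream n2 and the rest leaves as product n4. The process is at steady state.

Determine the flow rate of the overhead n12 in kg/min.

Overall Na2CO3 balance (none leaves overhead): Na2CO3 in fresh feed = Na2CO3 in product, i.e. 1840×0.221 = (1−0.236)·n13·0.702.
n13 = 406.64/(0.702×0.764) = 758.19 kg/min.
Recycle n2 = 0.236×758.19 = 178.93 kg/min.
Combined feed n9 = 1840 + 178.93 = 2018.9 kg/min.
Overhead n12 = n9 − n13 = 2018.9 − 758.19 = 1260.7 kg/min.

1261 kg/min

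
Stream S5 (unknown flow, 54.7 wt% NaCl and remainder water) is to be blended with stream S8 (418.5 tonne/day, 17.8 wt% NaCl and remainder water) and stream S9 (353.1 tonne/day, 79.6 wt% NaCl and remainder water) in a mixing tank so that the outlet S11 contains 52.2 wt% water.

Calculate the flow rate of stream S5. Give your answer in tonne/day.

Let S5 be the unknown flow. Total out = 771.6 + S5.
water balance: 416.04 + 0.453·S5 = 0.522·(771.6 + S5)
(0.453 − 0.522)·S5 = 0.522×771.6 − 416.04 = -13.264
S5 = -13.264 / -0.069 = 192.23 tonne/day

192.2 tonne/day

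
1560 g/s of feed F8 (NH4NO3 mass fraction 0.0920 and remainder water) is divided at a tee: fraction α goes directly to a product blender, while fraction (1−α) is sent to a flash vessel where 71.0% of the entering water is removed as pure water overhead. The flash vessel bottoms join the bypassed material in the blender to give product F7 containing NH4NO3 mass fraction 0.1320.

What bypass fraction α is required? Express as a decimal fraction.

All 1560×0.092 = 143.52 g/s of NH4NO3 reaches F7, so F7 = 143.52/0.132 = 1087.3 g/s and vapour = 472.73 g/s.
The evaporator receives (1−α)·1560 of feed at 0.908 water and removes 0.710 of that water:
0.710×0.908×(1−α)×1560 = 472.73
(1−α) = 472.73/1005.7 = 0.4700;  α = 0.5300.

0.530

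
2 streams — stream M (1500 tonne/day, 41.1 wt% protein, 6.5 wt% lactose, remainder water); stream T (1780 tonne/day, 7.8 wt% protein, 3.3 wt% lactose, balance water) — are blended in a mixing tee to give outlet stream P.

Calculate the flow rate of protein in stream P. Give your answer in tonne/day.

755.3 tonne/day

protein out = protein in = 1500×0.411 + 1780×0.078 = 755.34 tonne/day.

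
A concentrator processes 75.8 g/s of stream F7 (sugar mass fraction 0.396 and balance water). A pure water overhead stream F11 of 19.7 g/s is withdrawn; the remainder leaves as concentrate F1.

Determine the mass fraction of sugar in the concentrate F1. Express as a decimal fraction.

0.535

sugar is not removed: 75.8×0.396 = 30.017 g/s of sugar enters F1.
Concentrate = 75.8 − 19.7 = 56.1 g/s.
Mass fraction = 30.017/56.1 = 0.535.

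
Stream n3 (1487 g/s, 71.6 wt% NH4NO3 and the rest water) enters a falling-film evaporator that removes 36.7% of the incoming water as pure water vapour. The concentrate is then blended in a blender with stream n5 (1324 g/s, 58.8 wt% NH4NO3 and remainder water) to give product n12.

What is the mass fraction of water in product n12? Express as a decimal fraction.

0.3060

Vapour removed = 0.367×0.284×1487 = 154.99 g/s; concentrate = 1332 g/s.
water reaching the mixer = 267.32 (from concentrate) + 1324×0.412 = 812.81 g/s.
Product flow = 1332 + 1324 = 2656 g/s; water fraction = 0.3060.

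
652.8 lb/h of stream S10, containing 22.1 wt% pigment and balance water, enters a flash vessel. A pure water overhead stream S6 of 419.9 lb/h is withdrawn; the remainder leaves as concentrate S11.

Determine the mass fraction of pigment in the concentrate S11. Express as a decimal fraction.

0.619

pigment is not removed: 652.8×0.221 = 144.27 lb/h of pigment enters S11.
Concentrate = 652.8 − 419.9 = 232.9 lb/h.
Mass fraction = 144.27/232.9 = 0.619.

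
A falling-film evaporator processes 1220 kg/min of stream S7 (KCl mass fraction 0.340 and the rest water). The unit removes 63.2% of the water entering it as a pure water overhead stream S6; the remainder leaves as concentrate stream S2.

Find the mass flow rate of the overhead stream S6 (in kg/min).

water entering = 1220×0.660 = 805.2 kg/min; overhead removed = 0.632×805.2 = 508.89 kg/min.

508.9 kg/min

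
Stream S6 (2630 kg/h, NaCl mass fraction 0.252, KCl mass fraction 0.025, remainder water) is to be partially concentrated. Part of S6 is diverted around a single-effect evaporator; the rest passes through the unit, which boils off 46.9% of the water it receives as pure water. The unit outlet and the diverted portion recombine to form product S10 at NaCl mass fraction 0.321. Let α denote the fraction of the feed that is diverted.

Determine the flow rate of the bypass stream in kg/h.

All 2630×0.252 = 662.76 kg/h of NaCl reaches S10, so S10 = 662.76/0.321 = 2064.7 kg/h and vapour = 565.33 kg/h.
The evaporator receives (1−α)·2630 of feed at 0.723 water and removes 0.469 of that water:
0.469×0.723×(1−α)×2630 = 565.33
(1−α) = 565.33/891.8 = 0.6339;  α = 0.3661.
Bypass flow = 0.3661×2630 = 962.8 kg/h.

962.8 kg/h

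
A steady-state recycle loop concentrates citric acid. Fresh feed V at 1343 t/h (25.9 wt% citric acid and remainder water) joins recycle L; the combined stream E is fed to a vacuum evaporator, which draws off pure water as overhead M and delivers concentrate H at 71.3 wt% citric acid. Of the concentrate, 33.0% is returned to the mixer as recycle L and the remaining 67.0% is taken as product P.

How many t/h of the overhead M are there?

855.2 t/h

Overall citric acid balance (none leaves overhead): citric acid in fresh feed = citric acid in product, i.e. 1343×0.259 = (1−0.330)·H·0.713.
H = 347.84/(0.713×0.670) = 728.13 t/h.
Recycle L = 0.330×728.13 = 240.28 t/h.
Combined feed E = 1343 + 240.28 = 1583.3 t/h.
Overhead M = E − H = 1583.3 − 728.13 = 855.15 t/h.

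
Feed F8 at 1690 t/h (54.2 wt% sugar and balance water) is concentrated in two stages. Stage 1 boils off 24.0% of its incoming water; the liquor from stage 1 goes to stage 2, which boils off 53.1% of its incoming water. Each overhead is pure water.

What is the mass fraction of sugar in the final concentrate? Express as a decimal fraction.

0.769

water in feed = 1690×0.458 = 774.02 t/h.
After stage 1: water left = (1−0.240)×774.02 = 588.26; stream total = 1504.2 t/h.
After stage 2: water left = (1−0.531)×588.26 = 275.89; final concentrate = 1191.9 t/h.
sugar fraction = 915.98/1191.9 = 0.769.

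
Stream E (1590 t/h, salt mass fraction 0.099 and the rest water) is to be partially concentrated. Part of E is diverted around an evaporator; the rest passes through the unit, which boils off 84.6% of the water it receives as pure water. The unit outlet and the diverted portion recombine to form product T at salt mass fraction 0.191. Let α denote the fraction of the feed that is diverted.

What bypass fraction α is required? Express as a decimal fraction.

All 1590×0.099 = 157.41 t/h of salt reaches T, so T = 157.41/0.191 = 824.14 t/h and vapour = 765.86 t/h.
The evaporator receives (1−α)·1590 of feed at 0.901 water and removes 0.846 of that water:
0.846×0.901×(1−α)×1590 = 765.86
(1−α) = 765.86/1212 = 0.6319;  α = 0.3681.

0.368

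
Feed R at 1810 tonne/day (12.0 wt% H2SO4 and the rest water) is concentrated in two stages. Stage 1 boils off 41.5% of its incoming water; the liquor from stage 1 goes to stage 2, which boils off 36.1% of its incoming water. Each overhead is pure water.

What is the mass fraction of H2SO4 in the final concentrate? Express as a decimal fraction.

0.2673

water in feed = 1810×0.880 = 1592.8 tonne/day.
After stage 1: water left = (1−0.415)×1592.8 = 931.79; stream total = 1149 tonne/day.
After stage 2: water left = (1−0.361)×931.79 = 595.41; final concentrate = 812.61 tonne/day.
H2SO4 fraction = 217.2/812.61 = 0.2673.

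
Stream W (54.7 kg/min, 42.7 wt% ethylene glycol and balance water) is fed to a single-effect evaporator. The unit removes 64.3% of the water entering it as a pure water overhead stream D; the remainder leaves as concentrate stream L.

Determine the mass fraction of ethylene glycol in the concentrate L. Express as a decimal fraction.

ethylene glycol is not removed: 54.7×0.427 = 23.357 kg/min of ethylene glycol enters L.
water entering = 54.7×0.573 = 31.343 kg/min; overhead removed = 0.643×31.343 = 20.154 kg/min.
Concentrate = 54.7 − 20.154 = 34.546 kg/min.
Mass fraction = 23.357/34.546 = 0.676.

0.676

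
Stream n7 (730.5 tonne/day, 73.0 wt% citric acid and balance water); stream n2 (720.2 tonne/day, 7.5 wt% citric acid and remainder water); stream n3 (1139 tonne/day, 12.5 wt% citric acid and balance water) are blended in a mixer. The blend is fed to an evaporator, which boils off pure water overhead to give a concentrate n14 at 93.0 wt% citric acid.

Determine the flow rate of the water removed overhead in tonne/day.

citric acid entering = 730.5×0.730 + 720.2×0.075 + 1139×0.125 = 729.65 tonne/day.
All citric acid reports to n14, so n14 = 729.65/0.930 = 784.58 tonne/day.
Total feed = 2589.7 tonne/day; overhead = 2589.7 − 784.58 = 1805.1 tonne/day.

1805 tonne/day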